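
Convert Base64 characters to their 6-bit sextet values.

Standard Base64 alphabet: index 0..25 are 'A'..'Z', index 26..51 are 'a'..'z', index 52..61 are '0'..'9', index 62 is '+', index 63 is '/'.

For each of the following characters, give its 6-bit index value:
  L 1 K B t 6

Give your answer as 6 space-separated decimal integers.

Answer: 11 53 10 1 45 58

Derivation:
'L': A..Z range, ord('L') − ord('A') = 11
'1': 0..9 range, 52 + ord('1') − ord('0') = 53
'K': A..Z range, ord('K') − ord('A') = 10
'B': A..Z range, ord('B') − ord('A') = 1
't': a..z range, 26 + ord('t') − ord('a') = 45
'6': 0..9 range, 52 + ord('6') − ord('0') = 58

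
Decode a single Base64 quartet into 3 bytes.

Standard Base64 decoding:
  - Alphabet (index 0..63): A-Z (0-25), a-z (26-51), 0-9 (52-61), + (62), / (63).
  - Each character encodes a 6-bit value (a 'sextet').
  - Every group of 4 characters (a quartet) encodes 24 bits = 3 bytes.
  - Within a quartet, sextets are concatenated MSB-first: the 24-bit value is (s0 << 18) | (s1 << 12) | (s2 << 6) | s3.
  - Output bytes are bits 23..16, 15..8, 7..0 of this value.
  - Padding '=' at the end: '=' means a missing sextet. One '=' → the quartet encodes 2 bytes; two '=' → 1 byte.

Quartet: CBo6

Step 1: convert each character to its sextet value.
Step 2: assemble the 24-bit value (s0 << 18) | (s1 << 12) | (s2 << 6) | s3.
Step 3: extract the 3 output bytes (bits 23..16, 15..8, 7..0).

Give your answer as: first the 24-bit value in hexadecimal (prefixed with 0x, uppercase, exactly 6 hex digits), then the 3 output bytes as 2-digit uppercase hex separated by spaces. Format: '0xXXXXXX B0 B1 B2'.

Answer: 0x081A3A 08 1A 3A

Derivation:
Sextets: C=2, B=1, o=40, 6=58
24-bit: (2<<18) | (1<<12) | (40<<6) | 58
      = 0x080000 | 0x001000 | 0x000A00 | 0x00003A
      = 0x081A3A
Bytes: (v>>16)&0xFF=08, (v>>8)&0xFF=1A, v&0xFF=3A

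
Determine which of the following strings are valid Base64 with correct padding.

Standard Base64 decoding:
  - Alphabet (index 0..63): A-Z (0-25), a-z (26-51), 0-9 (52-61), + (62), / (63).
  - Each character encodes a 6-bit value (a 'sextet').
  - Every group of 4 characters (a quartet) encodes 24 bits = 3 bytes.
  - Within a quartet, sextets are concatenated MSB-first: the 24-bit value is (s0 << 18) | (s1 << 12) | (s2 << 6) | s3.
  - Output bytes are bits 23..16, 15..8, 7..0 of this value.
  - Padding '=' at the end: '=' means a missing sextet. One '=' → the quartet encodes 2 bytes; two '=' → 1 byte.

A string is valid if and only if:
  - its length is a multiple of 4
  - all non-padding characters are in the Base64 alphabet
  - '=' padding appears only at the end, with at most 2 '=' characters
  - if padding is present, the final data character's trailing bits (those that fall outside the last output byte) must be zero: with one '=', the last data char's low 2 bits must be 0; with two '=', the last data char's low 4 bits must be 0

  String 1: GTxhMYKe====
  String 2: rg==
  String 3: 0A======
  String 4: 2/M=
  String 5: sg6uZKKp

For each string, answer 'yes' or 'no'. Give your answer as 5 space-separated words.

String 1: 'GTxhMYKe====' → invalid (4 pad chars (max 2))
String 2: 'rg==' → valid
String 3: '0A======' → invalid (6 pad chars (max 2))
String 4: '2/M=' → valid
String 5: 'sg6uZKKp' → valid

Answer: no yes no yes yes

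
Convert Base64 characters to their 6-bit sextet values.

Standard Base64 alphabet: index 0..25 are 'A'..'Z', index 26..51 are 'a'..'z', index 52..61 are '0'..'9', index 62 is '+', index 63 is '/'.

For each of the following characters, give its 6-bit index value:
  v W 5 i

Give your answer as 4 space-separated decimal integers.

'v': a..z range, 26 + ord('v') − ord('a') = 47
'W': A..Z range, ord('W') − ord('A') = 22
'5': 0..9 range, 52 + ord('5') − ord('0') = 57
'i': a..z range, 26 + ord('i') − ord('a') = 34

Answer: 47 22 57 34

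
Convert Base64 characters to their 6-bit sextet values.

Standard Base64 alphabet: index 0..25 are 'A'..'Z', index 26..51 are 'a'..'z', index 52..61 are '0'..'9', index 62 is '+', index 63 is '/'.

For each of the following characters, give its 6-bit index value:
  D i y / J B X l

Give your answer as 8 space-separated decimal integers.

Answer: 3 34 50 63 9 1 23 37

Derivation:
'D': A..Z range, ord('D') − ord('A') = 3
'i': a..z range, 26 + ord('i') − ord('a') = 34
'y': a..z range, 26 + ord('y') − ord('a') = 50
'/': index 63
'J': A..Z range, ord('J') − ord('A') = 9
'B': A..Z range, ord('B') − ord('A') = 1
'X': A..Z range, ord('X') − ord('A') = 23
'l': a..z range, 26 + ord('l') − ord('a') = 37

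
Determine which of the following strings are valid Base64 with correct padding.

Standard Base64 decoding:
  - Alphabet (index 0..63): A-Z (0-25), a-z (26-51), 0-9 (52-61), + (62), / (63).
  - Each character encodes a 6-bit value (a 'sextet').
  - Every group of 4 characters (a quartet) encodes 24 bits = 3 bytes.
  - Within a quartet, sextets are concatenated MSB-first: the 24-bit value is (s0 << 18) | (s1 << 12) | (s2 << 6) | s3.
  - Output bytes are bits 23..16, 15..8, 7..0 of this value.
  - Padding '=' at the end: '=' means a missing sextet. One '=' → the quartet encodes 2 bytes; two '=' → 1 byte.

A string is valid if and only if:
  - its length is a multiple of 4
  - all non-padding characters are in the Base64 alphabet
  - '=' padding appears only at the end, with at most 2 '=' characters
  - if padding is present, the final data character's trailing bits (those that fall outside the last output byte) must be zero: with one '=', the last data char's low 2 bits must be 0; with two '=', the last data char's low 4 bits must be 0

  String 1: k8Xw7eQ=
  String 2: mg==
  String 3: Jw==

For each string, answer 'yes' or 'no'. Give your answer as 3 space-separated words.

Answer: yes yes yes

Derivation:
String 1: 'k8Xw7eQ=' → valid
String 2: 'mg==' → valid
String 3: 'Jw==' → valid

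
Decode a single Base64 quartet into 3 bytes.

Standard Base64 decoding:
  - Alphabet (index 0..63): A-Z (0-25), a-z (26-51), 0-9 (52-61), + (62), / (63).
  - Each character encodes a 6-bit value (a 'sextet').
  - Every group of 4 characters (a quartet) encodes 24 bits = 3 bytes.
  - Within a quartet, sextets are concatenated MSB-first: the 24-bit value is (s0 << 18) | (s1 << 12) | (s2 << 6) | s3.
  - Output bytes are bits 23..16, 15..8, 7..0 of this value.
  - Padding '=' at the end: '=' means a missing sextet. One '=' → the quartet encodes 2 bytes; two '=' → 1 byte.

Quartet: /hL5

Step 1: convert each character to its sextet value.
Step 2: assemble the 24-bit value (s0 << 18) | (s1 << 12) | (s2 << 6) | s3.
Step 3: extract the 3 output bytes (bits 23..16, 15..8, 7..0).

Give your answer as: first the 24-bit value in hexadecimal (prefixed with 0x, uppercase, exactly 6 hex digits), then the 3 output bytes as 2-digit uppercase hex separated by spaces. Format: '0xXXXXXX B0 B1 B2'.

Sextets: /=63, h=33, L=11, 5=57
24-bit: (63<<18) | (33<<12) | (11<<6) | 57
      = 0xFC0000 | 0x021000 | 0x0002C0 | 0x000039
      = 0xFE12F9
Bytes: (v>>16)&0xFF=FE, (v>>8)&0xFF=12, v&0xFF=F9

Answer: 0xFE12F9 FE 12 F9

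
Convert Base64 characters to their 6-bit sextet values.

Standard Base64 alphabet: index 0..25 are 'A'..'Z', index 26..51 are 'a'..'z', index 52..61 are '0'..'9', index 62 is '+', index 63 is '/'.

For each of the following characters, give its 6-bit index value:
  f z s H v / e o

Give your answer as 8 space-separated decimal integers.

'f': a..z range, 26 + ord('f') − ord('a') = 31
'z': a..z range, 26 + ord('z') − ord('a') = 51
's': a..z range, 26 + ord('s') − ord('a') = 44
'H': A..Z range, ord('H') − ord('A') = 7
'v': a..z range, 26 + ord('v') − ord('a') = 47
'/': index 63
'e': a..z range, 26 + ord('e') − ord('a') = 30
'o': a..z range, 26 + ord('o') − ord('a') = 40

Answer: 31 51 44 7 47 63 30 40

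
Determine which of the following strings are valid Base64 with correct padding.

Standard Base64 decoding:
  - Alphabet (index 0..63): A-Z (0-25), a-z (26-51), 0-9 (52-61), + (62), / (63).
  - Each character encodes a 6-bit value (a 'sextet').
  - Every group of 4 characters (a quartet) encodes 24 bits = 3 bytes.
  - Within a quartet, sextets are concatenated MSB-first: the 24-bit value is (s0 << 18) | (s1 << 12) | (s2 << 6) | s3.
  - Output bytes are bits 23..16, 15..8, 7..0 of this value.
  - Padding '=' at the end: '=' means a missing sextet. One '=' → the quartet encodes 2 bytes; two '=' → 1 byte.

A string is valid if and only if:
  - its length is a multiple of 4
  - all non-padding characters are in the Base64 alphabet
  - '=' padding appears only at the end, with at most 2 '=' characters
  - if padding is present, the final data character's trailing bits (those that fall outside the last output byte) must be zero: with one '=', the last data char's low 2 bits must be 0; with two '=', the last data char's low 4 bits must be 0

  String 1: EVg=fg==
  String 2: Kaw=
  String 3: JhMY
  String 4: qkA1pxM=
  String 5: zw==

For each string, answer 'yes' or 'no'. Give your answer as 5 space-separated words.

Answer: no yes yes yes yes

Derivation:
String 1: 'EVg=fg==' → invalid (bad char(s): ['=']; '=' in middle)
String 2: 'Kaw=' → valid
String 3: 'JhMY' → valid
String 4: 'qkA1pxM=' → valid
String 5: 'zw==' → valid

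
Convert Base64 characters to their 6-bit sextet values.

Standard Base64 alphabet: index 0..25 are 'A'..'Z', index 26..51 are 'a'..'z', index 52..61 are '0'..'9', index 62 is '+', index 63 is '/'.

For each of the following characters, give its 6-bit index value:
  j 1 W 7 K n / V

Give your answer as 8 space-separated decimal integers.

'j': a..z range, 26 + ord('j') − ord('a') = 35
'1': 0..9 range, 52 + ord('1') − ord('0') = 53
'W': A..Z range, ord('W') − ord('A') = 22
'7': 0..9 range, 52 + ord('7') − ord('0') = 59
'K': A..Z range, ord('K') − ord('A') = 10
'n': a..z range, 26 + ord('n') − ord('a') = 39
'/': index 63
'V': A..Z range, ord('V') − ord('A') = 21

Answer: 35 53 22 59 10 39 63 21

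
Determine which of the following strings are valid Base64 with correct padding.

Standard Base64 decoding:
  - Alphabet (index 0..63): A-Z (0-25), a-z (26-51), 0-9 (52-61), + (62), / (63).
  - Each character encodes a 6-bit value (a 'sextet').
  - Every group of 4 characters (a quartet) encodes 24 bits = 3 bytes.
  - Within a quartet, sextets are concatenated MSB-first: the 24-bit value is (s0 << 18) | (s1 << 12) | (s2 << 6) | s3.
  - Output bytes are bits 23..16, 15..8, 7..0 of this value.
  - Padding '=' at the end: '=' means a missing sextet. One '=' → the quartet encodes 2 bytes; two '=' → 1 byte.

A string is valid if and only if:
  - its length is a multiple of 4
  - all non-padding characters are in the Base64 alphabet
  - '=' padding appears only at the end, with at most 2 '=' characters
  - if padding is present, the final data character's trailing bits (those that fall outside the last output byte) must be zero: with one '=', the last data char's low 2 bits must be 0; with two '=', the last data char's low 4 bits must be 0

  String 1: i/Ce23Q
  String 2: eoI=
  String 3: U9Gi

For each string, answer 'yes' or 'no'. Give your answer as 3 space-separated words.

String 1: 'i/Ce23Q' → invalid (len=7 not mult of 4)
String 2: 'eoI=' → valid
String 3: 'U9Gi' → valid

Answer: no yes yes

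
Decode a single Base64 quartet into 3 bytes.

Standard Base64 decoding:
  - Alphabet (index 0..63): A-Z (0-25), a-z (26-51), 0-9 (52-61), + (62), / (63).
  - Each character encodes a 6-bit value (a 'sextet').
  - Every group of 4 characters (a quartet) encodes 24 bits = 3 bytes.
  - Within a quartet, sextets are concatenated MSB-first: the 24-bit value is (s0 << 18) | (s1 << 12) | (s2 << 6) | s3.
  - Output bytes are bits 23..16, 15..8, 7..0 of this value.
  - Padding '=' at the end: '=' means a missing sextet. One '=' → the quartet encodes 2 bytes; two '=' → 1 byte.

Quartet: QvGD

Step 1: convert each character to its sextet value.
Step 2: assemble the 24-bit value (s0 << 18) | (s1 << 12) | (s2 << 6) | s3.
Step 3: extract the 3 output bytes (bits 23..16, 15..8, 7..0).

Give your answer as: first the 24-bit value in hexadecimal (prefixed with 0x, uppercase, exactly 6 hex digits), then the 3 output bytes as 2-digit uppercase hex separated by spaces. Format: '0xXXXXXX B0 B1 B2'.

Answer: 0x42F183 42 F1 83

Derivation:
Sextets: Q=16, v=47, G=6, D=3
24-bit: (16<<18) | (47<<12) | (6<<6) | 3
      = 0x400000 | 0x02F000 | 0x000180 | 0x000003
      = 0x42F183
Bytes: (v>>16)&0xFF=42, (v>>8)&0xFF=F1, v&0xFF=83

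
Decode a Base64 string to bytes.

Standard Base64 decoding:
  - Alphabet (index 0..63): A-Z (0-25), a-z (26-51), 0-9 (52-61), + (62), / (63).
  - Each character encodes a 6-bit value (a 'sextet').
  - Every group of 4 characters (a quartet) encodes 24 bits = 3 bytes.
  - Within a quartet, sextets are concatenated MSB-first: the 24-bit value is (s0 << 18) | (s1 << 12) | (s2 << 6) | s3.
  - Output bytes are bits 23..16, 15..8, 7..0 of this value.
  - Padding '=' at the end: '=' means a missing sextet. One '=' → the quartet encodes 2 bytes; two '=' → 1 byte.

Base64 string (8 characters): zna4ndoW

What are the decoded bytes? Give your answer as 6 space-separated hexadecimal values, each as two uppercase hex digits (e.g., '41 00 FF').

After char 0 ('z'=51): chars_in_quartet=1 acc=0x33 bytes_emitted=0
After char 1 ('n'=39): chars_in_quartet=2 acc=0xCE7 bytes_emitted=0
After char 2 ('a'=26): chars_in_quartet=3 acc=0x339DA bytes_emitted=0
After char 3 ('4'=56): chars_in_quartet=4 acc=0xCE76B8 -> emit CE 76 B8, reset; bytes_emitted=3
After char 4 ('n'=39): chars_in_quartet=1 acc=0x27 bytes_emitted=3
After char 5 ('d'=29): chars_in_quartet=2 acc=0x9DD bytes_emitted=3
After char 6 ('o'=40): chars_in_quartet=3 acc=0x27768 bytes_emitted=3
After char 7 ('W'=22): chars_in_quartet=4 acc=0x9DDA16 -> emit 9D DA 16, reset; bytes_emitted=6

Answer: CE 76 B8 9D DA 16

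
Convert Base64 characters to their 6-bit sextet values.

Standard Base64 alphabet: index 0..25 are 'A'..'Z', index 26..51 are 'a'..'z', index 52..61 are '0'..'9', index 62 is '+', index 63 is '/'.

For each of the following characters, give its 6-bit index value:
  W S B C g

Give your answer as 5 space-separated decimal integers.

'W': A..Z range, ord('W') − ord('A') = 22
'S': A..Z range, ord('S') − ord('A') = 18
'B': A..Z range, ord('B') − ord('A') = 1
'C': A..Z range, ord('C') − ord('A') = 2
'g': a..z range, 26 + ord('g') − ord('a') = 32

Answer: 22 18 1 2 32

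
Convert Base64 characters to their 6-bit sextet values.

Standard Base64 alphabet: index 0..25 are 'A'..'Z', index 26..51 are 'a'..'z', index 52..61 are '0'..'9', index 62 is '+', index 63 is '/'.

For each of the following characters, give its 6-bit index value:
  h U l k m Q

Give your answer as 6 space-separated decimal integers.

Answer: 33 20 37 36 38 16

Derivation:
'h': a..z range, 26 + ord('h') − ord('a') = 33
'U': A..Z range, ord('U') − ord('A') = 20
'l': a..z range, 26 + ord('l') − ord('a') = 37
'k': a..z range, 26 + ord('k') − ord('a') = 36
'm': a..z range, 26 + ord('m') − ord('a') = 38
'Q': A..Z range, ord('Q') − ord('A') = 16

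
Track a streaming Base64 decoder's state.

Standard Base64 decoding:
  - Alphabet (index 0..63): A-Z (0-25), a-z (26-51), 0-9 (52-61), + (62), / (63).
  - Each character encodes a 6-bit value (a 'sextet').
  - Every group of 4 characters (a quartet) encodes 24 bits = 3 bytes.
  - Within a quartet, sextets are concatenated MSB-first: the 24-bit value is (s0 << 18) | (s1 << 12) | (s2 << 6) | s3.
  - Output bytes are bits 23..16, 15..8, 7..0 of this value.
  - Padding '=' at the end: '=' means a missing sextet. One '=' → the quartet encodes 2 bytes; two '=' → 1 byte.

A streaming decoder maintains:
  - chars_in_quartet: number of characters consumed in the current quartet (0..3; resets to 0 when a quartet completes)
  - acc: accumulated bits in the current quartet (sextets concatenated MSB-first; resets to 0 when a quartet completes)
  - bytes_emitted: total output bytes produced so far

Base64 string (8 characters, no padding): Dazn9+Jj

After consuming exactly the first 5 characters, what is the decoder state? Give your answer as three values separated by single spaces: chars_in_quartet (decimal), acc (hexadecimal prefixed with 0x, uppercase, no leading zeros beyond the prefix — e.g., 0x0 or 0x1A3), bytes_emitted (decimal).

Answer: 1 0x3D 3

Derivation:
After char 0 ('D'=3): chars_in_quartet=1 acc=0x3 bytes_emitted=0
After char 1 ('a'=26): chars_in_quartet=2 acc=0xDA bytes_emitted=0
After char 2 ('z'=51): chars_in_quartet=3 acc=0x36B3 bytes_emitted=0
After char 3 ('n'=39): chars_in_quartet=4 acc=0xDACE7 -> emit 0D AC E7, reset; bytes_emitted=3
After char 4 ('9'=61): chars_in_quartet=1 acc=0x3D bytes_emitted=3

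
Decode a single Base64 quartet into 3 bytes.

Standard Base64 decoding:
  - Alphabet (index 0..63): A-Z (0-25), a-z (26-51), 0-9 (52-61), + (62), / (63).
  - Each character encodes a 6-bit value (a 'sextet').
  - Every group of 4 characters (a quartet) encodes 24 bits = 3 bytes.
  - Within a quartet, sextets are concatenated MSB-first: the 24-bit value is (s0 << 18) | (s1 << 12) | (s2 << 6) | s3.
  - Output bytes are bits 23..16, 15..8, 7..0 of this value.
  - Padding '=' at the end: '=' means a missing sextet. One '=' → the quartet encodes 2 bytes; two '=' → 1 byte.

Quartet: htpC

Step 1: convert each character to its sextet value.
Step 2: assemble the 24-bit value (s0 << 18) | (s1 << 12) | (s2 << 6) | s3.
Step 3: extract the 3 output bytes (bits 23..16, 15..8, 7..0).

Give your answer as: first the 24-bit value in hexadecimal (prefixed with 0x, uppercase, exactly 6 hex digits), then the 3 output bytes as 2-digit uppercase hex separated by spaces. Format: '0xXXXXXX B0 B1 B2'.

Sextets: h=33, t=45, p=41, C=2
24-bit: (33<<18) | (45<<12) | (41<<6) | 2
      = 0x840000 | 0x02D000 | 0x000A40 | 0x000002
      = 0x86DA42
Bytes: (v>>16)&0xFF=86, (v>>8)&0xFF=DA, v&0xFF=42

Answer: 0x86DA42 86 DA 42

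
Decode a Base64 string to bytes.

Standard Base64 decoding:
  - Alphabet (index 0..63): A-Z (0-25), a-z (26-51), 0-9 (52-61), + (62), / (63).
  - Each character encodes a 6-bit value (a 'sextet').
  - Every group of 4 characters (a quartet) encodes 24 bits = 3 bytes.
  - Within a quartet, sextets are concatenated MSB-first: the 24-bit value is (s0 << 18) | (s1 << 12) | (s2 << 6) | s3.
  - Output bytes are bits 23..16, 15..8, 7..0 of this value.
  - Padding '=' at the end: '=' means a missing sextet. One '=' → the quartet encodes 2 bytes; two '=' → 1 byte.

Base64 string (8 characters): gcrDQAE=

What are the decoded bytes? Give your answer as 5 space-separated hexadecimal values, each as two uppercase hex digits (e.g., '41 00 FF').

Answer: 81 CA C3 40 01

Derivation:
After char 0 ('g'=32): chars_in_quartet=1 acc=0x20 bytes_emitted=0
After char 1 ('c'=28): chars_in_quartet=2 acc=0x81C bytes_emitted=0
After char 2 ('r'=43): chars_in_quartet=3 acc=0x2072B bytes_emitted=0
After char 3 ('D'=3): chars_in_quartet=4 acc=0x81CAC3 -> emit 81 CA C3, reset; bytes_emitted=3
After char 4 ('Q'=16): chars_in_quartet=1 acc=0x10 bytes_emitted=3
After char 5 ('A'=0): chars_in_quartet=2 acc=0x400 bytes_emitted=3
After char 6 ('E'=4): chars_in_quartet=3 acc=0x10004 bytes_emitted=3
Padding '=': partial quartet acc=0x10004 -> emit 40 01; bytes_emitted=5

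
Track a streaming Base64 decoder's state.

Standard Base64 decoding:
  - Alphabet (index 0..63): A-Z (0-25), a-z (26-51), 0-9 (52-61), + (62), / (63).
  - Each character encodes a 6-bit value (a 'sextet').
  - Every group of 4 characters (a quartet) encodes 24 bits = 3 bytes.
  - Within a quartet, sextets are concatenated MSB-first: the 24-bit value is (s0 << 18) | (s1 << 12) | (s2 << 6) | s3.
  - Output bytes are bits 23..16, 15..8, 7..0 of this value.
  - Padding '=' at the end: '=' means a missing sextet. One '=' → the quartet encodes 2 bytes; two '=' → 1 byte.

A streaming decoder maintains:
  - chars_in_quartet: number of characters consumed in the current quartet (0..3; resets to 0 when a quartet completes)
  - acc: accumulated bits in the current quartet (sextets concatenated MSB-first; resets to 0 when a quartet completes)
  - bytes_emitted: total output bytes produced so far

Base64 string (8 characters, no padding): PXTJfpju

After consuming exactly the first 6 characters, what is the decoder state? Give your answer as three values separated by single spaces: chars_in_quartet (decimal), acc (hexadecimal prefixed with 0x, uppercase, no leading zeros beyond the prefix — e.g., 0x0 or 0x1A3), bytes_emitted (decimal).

After char 0 ('P'=15): chars_in_quartet=1 acc=0xF bytes_emitted=0
After char 1 ('X'=23): chars_in_quartet=2 acc=0x3D7 bytes_emitted=0
After char 2 ('T'=19): chars_in_quartet=3 acc=0xF5D3 bytes_emitted=0
After char 3 ('J'=9): chars_in_quartet=4 acc=0x3D74C9 -> emit 3D 74 C9, reset; bytes_emitted=3
After char 4 ('f'=31): chars_in_quartet=1 acc=0x1F bytes_emitted=3
After char 5 ('p'=41): chars_in_quartet=2 acc=0x7E9 bytes_emitted=3

Answer: 2 0x7E9 3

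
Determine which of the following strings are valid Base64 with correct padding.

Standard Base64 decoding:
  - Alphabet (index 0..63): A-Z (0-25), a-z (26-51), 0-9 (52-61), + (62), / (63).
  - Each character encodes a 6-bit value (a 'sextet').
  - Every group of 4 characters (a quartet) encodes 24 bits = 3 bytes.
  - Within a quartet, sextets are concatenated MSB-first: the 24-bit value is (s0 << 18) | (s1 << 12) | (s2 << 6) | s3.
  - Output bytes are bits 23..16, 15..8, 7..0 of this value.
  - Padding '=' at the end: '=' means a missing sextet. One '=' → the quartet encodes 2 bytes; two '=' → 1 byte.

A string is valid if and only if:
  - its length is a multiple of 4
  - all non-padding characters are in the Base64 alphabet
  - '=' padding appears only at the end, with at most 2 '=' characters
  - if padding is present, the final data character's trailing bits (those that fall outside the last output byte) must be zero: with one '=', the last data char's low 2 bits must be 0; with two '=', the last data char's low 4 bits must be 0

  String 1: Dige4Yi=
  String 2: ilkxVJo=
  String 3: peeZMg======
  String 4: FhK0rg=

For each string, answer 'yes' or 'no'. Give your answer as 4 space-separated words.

Answer: no yes no no

Derivation:
String 1: 'Dige4Yi=' → invalid (bad trailing bits)
String 2: 'ilkxVJo=' → valid
String 3: 'peeZMg======' → invalid (6 pad chars (max 2))
String 4: 'FhK0rg=' → invalid (len=7 not mult of 4)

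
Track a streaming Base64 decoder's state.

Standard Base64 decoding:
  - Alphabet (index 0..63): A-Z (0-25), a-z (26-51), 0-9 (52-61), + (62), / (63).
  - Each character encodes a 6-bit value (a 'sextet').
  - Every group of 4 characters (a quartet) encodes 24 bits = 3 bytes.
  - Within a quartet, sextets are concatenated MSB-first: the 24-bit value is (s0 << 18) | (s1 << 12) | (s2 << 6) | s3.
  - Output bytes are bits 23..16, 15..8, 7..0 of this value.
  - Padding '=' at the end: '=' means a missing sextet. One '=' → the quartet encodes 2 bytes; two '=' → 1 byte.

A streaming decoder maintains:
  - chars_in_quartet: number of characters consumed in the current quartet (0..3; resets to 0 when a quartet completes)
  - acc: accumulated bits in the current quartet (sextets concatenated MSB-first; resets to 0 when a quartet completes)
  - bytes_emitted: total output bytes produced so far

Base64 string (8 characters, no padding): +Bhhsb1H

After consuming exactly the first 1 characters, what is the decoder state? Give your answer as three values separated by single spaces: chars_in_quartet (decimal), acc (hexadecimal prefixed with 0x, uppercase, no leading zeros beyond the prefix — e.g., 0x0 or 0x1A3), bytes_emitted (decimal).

Answer: 1 0x3E 0

Derivation:
After char 0 ('+'=62): chars_in_quartet=1 acc=0x3E bytes_emitted=0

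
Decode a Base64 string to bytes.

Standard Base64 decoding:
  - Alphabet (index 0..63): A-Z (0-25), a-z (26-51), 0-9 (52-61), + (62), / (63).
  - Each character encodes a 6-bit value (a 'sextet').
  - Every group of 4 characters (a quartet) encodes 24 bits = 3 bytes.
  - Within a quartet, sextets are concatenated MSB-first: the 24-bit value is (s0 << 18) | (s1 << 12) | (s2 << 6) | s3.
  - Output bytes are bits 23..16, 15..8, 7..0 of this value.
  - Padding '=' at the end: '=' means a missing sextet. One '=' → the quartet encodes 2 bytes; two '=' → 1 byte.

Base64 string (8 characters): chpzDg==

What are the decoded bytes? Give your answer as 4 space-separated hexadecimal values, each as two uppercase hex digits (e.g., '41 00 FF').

Answer: 72 1A 73 0E

Derivation:
After char 0 ('c'=28): chars_in_quartet=1 acc=0x1C bytes_emitted=0
After char 1 ('h'=33): chars_in_quartet=2 acc=0x721 bytes_emitted=0
After char 2 ('p'=41): chars_in_quartet=3 acc=0x1C869 bytes_emitted=0
After char 3 ('z'=51): chars_in_quartet=4 acc=0x721A73 -> emit 72 1A 73, reset; bytes_emitted=3
After char 4 ('D'=3): chars_in_quartet=1 acc=0x3 bytes_emitted=3
After char 5 ('g'=32): chars_in_quartet=2 acc=0xE0 bytes_emitted=3
Padding '==': partial quartet acc=0xE0 -> emit 0E; bytes_emitted=4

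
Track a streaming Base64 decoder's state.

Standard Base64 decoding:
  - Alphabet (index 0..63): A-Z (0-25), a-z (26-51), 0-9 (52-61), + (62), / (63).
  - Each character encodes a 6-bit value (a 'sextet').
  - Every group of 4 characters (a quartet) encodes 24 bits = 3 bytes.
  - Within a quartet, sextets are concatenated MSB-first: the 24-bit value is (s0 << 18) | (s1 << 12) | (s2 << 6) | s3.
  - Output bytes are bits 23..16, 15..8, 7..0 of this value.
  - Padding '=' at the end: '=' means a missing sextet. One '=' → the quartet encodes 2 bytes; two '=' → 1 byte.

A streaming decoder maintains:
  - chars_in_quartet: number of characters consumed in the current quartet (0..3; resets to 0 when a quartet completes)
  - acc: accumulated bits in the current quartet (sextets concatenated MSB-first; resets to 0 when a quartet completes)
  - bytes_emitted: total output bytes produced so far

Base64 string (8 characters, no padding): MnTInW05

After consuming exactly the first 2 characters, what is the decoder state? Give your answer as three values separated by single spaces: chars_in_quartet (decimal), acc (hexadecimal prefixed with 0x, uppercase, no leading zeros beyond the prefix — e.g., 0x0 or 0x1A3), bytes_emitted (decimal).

Answer: 2 0x327 0

Derivation:
After char 0 ('M'=12): chars_in_quartet=1 acc=0xC bytes_emitted=0
After char 1 ('n'=39): chars_in_quartet=2 acc=0x327 bytes_emitted=0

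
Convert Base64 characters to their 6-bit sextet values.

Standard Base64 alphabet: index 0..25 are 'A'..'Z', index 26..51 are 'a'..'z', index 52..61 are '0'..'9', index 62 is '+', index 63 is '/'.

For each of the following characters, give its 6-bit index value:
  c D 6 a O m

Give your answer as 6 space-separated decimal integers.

'c': a..z range, 26 + ord('c') − ord('a') = 28
'D': A..Z range, ord('D') − ord('A') = 3
'6': 0..9 range, 52 + ord('6') − ord('0') = 58
'a': a..z range, 26 + ord('a') − ord('a') = 26
'O': A..Z range, ord('O') − ord('A') = 14
'm': a..z range, 26 + ord('m') − ord('a') = 38

Answer: 28 3 58 26 14 38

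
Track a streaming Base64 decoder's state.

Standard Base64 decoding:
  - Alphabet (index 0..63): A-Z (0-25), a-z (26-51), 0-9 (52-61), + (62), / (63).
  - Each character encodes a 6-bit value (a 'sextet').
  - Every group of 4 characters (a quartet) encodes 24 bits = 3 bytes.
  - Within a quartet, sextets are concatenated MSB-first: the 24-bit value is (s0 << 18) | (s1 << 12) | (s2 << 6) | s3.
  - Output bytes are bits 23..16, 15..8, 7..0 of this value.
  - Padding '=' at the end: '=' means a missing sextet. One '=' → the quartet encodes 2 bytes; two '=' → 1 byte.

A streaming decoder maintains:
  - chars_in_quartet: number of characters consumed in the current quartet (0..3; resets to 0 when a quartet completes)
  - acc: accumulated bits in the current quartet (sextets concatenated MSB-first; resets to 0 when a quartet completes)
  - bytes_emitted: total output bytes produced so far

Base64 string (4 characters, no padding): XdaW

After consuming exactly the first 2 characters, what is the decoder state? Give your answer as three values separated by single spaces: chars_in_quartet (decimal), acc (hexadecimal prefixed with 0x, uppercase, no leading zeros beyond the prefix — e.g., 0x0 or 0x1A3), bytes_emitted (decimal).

Answer: 2 0x5DD 0

Derivation:
After char 0 ('X'=23): chars_in_quartet=1 acc=0x17 bytes_emitted=0
After char 1 ('d'=29): chars_in_quartet=2 acc=0x5DD bytes_emitted=0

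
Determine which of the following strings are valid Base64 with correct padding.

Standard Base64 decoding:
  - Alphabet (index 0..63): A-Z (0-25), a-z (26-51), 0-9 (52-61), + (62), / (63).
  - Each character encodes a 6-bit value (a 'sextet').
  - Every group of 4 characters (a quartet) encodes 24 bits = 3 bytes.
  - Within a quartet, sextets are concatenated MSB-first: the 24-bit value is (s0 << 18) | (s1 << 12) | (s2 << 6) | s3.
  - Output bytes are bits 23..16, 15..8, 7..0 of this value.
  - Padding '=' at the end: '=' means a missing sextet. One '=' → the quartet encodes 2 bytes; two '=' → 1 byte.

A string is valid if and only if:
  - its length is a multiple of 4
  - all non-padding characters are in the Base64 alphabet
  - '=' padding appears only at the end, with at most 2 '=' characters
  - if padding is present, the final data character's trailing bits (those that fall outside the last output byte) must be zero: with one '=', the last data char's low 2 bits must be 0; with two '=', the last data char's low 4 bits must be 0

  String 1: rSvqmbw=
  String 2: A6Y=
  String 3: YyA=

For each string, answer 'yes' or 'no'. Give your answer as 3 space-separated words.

String 1: 'rSvqmbw=' → valid
String 2: 'A6Y=' → valid
String 3: 'YyA=' → valid

Answer: yes yes yes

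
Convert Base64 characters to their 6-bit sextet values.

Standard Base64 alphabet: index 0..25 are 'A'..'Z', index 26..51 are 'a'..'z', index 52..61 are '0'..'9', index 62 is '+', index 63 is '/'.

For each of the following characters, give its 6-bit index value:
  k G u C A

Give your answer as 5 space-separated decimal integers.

Answer: 36 6 46 2 0

Derivation:
'k': a..z range, 26 + ord('k') − ord('a') = 36
'G': A..Z range, ord('G') − ord('A') = 6
'u': a..z range, 26 + ord('u') − ord('a') = 46
'C': A..Z range, ord('C') − ord('A') = 2
'A': A..Z range, ord('A') − ord('A') = 0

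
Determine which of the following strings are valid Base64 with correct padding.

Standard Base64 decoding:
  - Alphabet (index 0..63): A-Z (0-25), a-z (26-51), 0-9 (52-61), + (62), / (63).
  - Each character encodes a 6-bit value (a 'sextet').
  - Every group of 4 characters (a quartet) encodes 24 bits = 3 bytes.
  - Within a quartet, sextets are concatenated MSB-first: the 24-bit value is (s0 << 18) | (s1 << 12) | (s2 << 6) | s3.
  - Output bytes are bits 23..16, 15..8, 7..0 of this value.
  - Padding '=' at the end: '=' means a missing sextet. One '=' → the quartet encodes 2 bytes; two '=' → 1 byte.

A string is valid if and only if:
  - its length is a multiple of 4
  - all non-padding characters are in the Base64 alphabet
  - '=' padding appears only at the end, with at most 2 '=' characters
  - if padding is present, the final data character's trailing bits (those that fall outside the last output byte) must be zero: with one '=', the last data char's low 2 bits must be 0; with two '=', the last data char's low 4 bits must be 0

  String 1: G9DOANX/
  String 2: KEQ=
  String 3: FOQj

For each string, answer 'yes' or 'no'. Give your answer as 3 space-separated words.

Answer: yes yes yes

Derivation:
String 1: 'G9DOANX/' → valid
String 2: 'KEQ=' → valid
String 3: 'FOQj' → valid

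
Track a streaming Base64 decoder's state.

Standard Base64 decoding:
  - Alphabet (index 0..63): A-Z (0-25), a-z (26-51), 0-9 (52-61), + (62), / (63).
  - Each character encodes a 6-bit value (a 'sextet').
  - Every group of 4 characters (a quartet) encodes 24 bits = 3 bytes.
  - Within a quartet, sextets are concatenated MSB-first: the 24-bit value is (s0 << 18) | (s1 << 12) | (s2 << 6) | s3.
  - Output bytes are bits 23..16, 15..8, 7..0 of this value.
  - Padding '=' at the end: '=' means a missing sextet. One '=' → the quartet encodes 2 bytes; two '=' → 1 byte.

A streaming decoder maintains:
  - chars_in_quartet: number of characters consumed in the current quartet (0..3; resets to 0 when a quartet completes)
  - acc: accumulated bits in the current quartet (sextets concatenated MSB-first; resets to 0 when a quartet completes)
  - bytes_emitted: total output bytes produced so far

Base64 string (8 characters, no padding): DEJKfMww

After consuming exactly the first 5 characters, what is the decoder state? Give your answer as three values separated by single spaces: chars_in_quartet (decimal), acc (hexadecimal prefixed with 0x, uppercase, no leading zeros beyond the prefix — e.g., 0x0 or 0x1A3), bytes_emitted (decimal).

After char 0 ('D'=3): chars_in_quartet=1 acc=0x3 bytes_emitted=0
After char 1 ('E'=4): chars_in_quartet=2 acc=0xC4 bytes_emitted=0
After char 2 ('J'=9): chars_in_quartet=3 acc=0x3109 bytes_emitted=0
After char 3 ('K'=10): chars_in_quartet=4 acc=0xC424A -> emit 0C 42 4A, reset; bytes_emitted=3
After char 4 ('f'=31): chars_in_quartet=1 acc=0x1F bytes_emitted=3

Answer: 1 0x1F 3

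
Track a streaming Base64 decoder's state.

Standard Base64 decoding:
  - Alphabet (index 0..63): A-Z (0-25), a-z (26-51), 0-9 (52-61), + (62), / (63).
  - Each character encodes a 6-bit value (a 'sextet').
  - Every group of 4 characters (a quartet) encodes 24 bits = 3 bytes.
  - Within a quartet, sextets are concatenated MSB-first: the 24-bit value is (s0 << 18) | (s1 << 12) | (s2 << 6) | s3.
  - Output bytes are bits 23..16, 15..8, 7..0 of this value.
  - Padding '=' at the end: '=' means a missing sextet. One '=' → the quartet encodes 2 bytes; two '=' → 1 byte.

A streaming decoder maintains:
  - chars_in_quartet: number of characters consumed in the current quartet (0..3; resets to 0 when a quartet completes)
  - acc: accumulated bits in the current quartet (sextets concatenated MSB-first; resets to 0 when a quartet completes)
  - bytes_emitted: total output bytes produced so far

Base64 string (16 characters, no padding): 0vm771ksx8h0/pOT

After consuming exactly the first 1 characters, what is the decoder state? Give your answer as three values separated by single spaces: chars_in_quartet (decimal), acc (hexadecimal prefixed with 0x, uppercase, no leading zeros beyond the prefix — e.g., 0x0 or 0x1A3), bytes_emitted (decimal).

Answer: 1 0x34 0

Derivation:
After char 0 ('0'=52): chars_in_quartet=1 acc=0x34 bytes_emitted=0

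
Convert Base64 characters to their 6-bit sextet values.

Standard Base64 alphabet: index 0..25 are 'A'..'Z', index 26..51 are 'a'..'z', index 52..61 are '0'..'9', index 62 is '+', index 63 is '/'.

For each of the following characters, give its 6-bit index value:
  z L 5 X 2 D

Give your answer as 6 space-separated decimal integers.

'z': a..z range, 26 + ord('z') − ord('a') = 51
'L': A..Z range, ord('L') − ord('A') = 11
'5': 0..9 range, 52 + ord('5') − ord('0') = 57
'X': A..Z range, ord('X') − ord('A') = 23
'2': 0..9 range, 52 + ord('2') − ord('0') = 54
'D': A..Z range, ord('D') − ord('A') = 3

Answer: 51 11 57 23 54 3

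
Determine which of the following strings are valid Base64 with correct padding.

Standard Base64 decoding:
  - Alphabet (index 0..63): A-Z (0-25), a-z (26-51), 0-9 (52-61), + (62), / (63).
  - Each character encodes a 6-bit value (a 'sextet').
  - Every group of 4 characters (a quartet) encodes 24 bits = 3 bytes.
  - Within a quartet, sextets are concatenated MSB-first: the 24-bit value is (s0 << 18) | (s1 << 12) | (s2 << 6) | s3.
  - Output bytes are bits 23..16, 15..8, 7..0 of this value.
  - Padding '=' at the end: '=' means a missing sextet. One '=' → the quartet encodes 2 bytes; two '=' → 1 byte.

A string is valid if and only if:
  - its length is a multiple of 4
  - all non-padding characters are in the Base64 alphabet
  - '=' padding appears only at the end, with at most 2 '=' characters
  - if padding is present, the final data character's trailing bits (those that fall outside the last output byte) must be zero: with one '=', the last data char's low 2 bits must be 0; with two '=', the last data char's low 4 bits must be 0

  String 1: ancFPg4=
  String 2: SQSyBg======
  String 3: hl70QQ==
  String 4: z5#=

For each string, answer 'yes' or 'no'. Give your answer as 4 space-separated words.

String 1: 'ancFPg4=' → valid
String 2: 'SQSyBg======' → invalid (6 pad chars (max 2))
String 3: 'hl70QQ==' → valid
String 4: 'z5#=' → invalid (bad char(s): ['#'])

Answer: yes no yes no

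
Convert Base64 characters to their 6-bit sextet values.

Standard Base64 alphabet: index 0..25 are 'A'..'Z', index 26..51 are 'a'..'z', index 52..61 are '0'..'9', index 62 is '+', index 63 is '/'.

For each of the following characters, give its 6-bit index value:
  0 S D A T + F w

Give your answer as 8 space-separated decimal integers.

'0': 0..9 range, 52 + ord('0') − ord('0') = 52
'S': A..Z range, ord('S') − ord('A') = 18
'D': A..Z range, ord('D') − ord('A') = 3
'A': A..Z range, ord('A') − ord('A') = 0
'T': A..Z range, ord('T') − ord('A') = 19
'+': index 62
'F': A..Z range, ord('F') − ord('A') = 5
'w': a..z range, 26 + ord('w') − ord('a') = 48

Answer: 52 18 3 0 19 62 5 48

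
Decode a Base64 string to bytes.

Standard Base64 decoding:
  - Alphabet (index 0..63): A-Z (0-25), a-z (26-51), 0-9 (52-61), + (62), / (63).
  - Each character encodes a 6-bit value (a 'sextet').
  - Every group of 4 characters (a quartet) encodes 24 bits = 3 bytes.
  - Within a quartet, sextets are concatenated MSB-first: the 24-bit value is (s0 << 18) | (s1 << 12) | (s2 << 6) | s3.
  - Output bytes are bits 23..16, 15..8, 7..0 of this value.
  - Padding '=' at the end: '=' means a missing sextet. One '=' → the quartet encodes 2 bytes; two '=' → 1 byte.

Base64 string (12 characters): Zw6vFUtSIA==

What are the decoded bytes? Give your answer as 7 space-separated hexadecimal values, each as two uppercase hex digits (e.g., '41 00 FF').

After char 0 ('Z'=25): chars_in_quartet=1 acc=0x19 bytes_emitted=0
After char 1 ('w'=48): chars_in_quartet=2 acc=0x670 bytes_emitted=0
After char 2 ('6'=58): chars_in_quartet=3 acc=0x19C3A bytes_emitted=0
After char 3 ('v'=47): chars_in_quartet=4 acc=0x670EAF -> emit 67 0E AF, reset; bytes_emitted=3
After char 4 ('F'=5): chars_in_quartet=1 acc=0x5 bytes_emitted=3
After char 5 ('U'=20): chars_in_quartet=2 acc=0x154 bytes_emitted=3
After char 6 ('t'=45): chars_in_quartet=3 acc=0x552D bytes_emitted=3
After char 7 ('S'=18): chars_in_quartet=4 acc=0x154B52 -> emit 15 4B 52, reset; bytes_emitted=6
After char 8 ('I'=8): chars_in_quartet=1 acc=0x8 bytes_emitted=6
After char 9 ('A'=0): chars_in_quartet=2 acc=0x200 bytes_emitted=6
Padding '==': partial quartet acc=0x200 -> emit 20; bytes_emitted=7

Answer: 67 0E AF 15 4B 52 20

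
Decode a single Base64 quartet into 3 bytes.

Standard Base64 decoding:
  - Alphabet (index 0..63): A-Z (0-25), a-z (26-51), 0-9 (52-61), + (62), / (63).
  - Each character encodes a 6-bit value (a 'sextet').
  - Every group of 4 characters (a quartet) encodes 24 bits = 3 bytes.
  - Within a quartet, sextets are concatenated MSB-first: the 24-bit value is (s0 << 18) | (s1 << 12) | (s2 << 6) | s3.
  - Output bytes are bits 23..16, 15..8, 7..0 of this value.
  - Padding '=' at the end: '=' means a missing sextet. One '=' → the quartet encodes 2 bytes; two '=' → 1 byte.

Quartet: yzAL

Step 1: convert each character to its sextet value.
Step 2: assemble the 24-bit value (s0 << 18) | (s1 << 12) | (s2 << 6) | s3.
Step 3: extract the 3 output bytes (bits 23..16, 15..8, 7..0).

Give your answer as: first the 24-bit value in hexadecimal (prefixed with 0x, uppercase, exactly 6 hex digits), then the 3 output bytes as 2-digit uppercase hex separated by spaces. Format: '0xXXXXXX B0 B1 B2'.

Answer: 0xCB300B CB 30 0B

Derivation:
Sextets: y=50, z=51, A=0, L=11
24-bit: (50<<18) | (51<<12) | (0<<6) | 11
      = 0xC80000 | 0x033000 | 0x000000 | 0x00000B
      = 0xCB300B
Bytes: (v>>16)&0xFF=CB, (v>>8)&0xFF=30, v&0xFF=0B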